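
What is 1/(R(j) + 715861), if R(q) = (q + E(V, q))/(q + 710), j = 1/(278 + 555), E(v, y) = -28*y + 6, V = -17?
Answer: 591431/423382392062 ≈ 1.3969e-6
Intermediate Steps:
E(v, y) = 6 - 28*y
j = 1/833 ≈ 0.0012005
R(q) = (6 - 27*q)/(710 + q) (R(q) = (q + (6 - 28*q))/(q + 710) = (6 - 27*q)/(710 + q))
1/(R(j) + 715861) = 1/(3*(2 - 9*1/833)/(710 + 1/833) + 715861) = 1/(3*(2 - 9/833)/(591431/833) + 715861) = 1/(3*(833/591431)*(1657/833) + 715861) = 1/(4971/591431 + 715861) = 1/(423382392062/591431) = 591431/423382392062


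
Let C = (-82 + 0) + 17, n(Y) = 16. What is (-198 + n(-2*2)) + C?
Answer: -247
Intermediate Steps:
C = -65 (C = -82 + 17 = -65)
(-198 + n(-2*2)) + C = (-198 + 16) - 65 = -182 - 65 = -247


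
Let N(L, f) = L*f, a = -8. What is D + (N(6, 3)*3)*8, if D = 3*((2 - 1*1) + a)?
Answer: 411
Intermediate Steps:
D = -21 (D = 3*((2 - 1*1) - 8) = 3*((2 - 1) - 8) = 3*(1 - 8) = 3*(-7) = -21)
D + (N(6, 3)*3)*8 = -21 + ((6*3)*3)*8 = -21 + (18*3)*8 = -21 + 54*8 = -21 + 432 = 411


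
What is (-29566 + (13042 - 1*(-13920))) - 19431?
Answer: -22035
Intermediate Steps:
(-29566 + (13042 - 1*(-13920))) - 19431 = (-29566 + (13042 + 13920)) - 19431 = (-29566 + 26962) - 19431 = -2604 - 19431 = -22035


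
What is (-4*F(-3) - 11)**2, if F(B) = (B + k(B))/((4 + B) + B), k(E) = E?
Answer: 529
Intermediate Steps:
F(B) = 2*B/(4 + 2*B) (F(B) = (B + B)/((4 + B) + B) = (2*B)/(4 + 2*B) = 2*B/(4 + 2*B))
(-4*F(-3) - 11)**2 = (-(-12)/(2 - 3) - 11)**2 = (-(-12)/(-1) - 11)**2 = (-(-12)*(-1) - 11)**2 = (-4*3 - 11)**2 = (-12 - 11)**2 = (-23)**2 = 529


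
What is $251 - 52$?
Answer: $199$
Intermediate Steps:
$251 - 52 = 199$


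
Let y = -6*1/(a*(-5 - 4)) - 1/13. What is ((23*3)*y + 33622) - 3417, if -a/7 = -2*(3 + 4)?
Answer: 19237503/637 ≈ 30200.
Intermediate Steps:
a = 98 (a = -(-14)*(3 + 4) = -(-14)*7 = -7*(-14) = 98)
y = -134/1911 (y = -6*1/(98*(-5 - 4)) - 1/13 = -6/(98*(-9)) - 1*1/13 = -6/(-882) - 1/13 = -6*(-1/882) - 1/13 = 1/147 - 1/13 = -134/1911 ≈ -0.070120)
((23*3)*y + 33622) - 3417 = ((23*3)*(-134/1911) + 33622) - 3417 = (69*(-134/1911) + 33622) - 3417 = (-3082/637 + 33622) - 3417 = 21414132/637 - 3417 = 19237503/637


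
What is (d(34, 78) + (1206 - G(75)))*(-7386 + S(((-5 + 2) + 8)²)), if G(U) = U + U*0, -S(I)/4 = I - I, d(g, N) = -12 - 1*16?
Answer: -8146758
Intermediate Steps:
d(g, N) = -28 (d(g, N) = -12 - 16 = -28)
S(I) = 0 (S(I) = -4*(I - I) = -4*0 = 0)
G(U) = U (G(U) = U + 0 = U)
(d(34, 78) + (1206 - G(75)))*(-7386 + S(((-5 + 2) + 8)²)) = (-28 + (1206 - 1*75))*(-7386 + 0) = (-28 + (1206 - 75))*(-7386) = (-28 + 1131)*(-7386) = 1103*(-7386) = -8146758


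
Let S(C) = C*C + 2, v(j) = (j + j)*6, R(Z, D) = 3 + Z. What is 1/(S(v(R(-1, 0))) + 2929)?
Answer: 1/3507 ≈ 0.00028514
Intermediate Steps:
v(j) = 12*j (v(j) = (2*j)*6 = 12*j)
S(C) = 2 + C² (S(C) = C² + 2 = 2 + C²)
1/(S(v(R(-1, 0))) + 2929) = 1/((2 + (12*(3 - 1))²) + 2929) = 1/((2 + (12*2)²) + 2929) = 1/((2 + 24²) + 2929) = 1/((2 + 576) + 2929) = 1/(578 + 2929) = 1/3507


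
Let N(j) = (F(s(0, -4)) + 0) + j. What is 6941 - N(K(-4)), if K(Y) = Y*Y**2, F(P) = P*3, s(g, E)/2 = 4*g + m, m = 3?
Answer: 6987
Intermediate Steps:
s(g, E) = 6 + 8*g (s(g, E) = 2*(4*g + 3) = 2*(3 + 4*g) = 6 + 8*g)
F(P) = 3*P
K(Y) = Y**3
N(j) = 18 + j (N(j) = (3*(6 + 8*0) + 0) + j = (3*(6 + 0) + 0) + j = (3*6 + 0) + j = (18 + 0) + j = 18 + j)
6941 - N(K(-4)) = 6941 - (18 + (-4)**3) = 6941 - (18 - 64) = 6941 - 1*(-46) = 6941 + 46 = 6987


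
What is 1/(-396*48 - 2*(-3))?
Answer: -1/19002 ≈ -5.2626e-5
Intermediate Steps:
1/(-396*48 - 2*(-3)) = 1/(-19008 + 6) = 1/(-19002) = -1/19002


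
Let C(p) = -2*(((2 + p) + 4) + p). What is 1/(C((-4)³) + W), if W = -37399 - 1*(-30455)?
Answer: -1/6700 ≈ -0.00014925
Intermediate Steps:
C(p) = -12 - 4*p (C(p) = -2*((6 + p) + p) = -2*(6 + 2*p) = -12 - 4*p)
W = -6944 (W = -37399 + 30455 = -6944)
1/(C((-4)³) + W) = 1/((-12 - 4*(-4)³) - 6944) = 1/((-12 - 4*(-64)) - 6944) = 1/((-12 + 256) - 6944) = 1/(244 - 6944) = 1/(-6700) = -1/6700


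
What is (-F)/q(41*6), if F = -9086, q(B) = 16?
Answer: 4543/8 ≈ 567.88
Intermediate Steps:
(-F)/q(41*6) = -1*(-9086)/16 = 9086*(1/16) = 4543/8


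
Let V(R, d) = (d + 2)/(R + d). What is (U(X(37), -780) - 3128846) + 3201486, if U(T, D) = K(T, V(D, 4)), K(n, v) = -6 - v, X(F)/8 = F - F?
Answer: 28181995/388 ≈ 72634.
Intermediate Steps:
X(F) = 0 (X(F) = 8*(F - F) = 8*0 = 0)
V(R, d) = (2 + d)/(R + d)
U(T, D) = -6 - 6/(4 + D) (U(T, D) = -6 - (2 + 4)/(D + 4) = -6 - 6/(4 + D))
(U(X(37), -780) - 3128846) + 3201486 = (6*(-5 - 1*(-780))/(4 - 780) - 3128846) + 3201486 = (6*(-5 + 780)/(-776) - 3128846) + 3201486 = (6*(-1/776)*775 - 3128846) + 3201486 = (-2325/388 - 3128846) + 3201486 = -1213994573/388 + 3201486 = 28181995/388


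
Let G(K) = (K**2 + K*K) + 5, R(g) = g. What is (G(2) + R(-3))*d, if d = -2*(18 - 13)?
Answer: -100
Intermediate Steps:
G(K) = 5 + 2*K**2 (G(K) = (K**2 + K**2) + 5 = 2*K**2 + 5 = 5 + 2*K**2)
d = -10 (d = -2*5 = -10)
(G(2) + R(-3))*d = ((5 + 2*2**2) - 3)*(-10) = ((5 + 2*4) - 3)*(-10) = ((5 + 8) - 3)*(-10) = (13 - 3)*(-10) = 10*(-10) = -100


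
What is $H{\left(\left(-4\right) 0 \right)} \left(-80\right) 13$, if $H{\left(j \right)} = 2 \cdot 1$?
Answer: $-2080$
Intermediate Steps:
$H{\left(j \right)} = 2$
$H{\left(\left(-4\right) 0 \right)} \left(-80\right) 13 = 2 \left(-80\right) 13 = \left(-160\right) 13 = -2080$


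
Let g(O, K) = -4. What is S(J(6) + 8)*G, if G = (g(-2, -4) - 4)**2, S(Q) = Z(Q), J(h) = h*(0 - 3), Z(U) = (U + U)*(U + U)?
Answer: 25600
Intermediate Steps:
Z(U) = 4*U**2 (Z(U) = (2*U)*(2*U) = 4*U**2)
J(h) = -3*h (J(h) = h*(-3) = -3*h)
S(Q) = 4*Q**2
G = 64 (G = (-4 - 4)**2 = (-8)**2 = 64)
S(J(6) + 8)*G = (4*(-3*6 + 8)**2)*64 = (4*(-18 + 8)**2)*64 = (4*(-10)**2)*64 = (4*100)*64 = 400*64 = 25600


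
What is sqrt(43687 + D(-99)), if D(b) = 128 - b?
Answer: sqrt(43914) ≈ 209.56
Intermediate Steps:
sqrt(43687 + D(-99)) = sqrt(43687 + (128 - 1*(-99))) = sqrt(43687 + (128 + 99)) = sqrt(43687 + 227) = sqrt(43914)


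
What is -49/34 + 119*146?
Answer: 590667/34 ≈ 17373.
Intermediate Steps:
-49/34 + 119*146 = -49*1/34 + 17374 = -49/34 + 17374 = 590667/34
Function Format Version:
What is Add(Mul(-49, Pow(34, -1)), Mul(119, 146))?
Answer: Rational(590667, 34) ≈ 17373.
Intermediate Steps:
Add(Mul(-49, Pow(34, -1)), Mul(119, 146)) = Add(Mul(-49, Rational(1, 34)), 17374) = Add(Rational(-49, 34), 17374) = Rational(590667, 34)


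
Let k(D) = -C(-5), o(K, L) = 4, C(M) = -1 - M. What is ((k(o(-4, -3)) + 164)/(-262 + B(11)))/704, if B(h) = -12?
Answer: -5/6028 ≈ -0.00082946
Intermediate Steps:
k(D) = -4 (k(D) = -(-1 - 1*(-5)) = -(-1 + 5) = -1*4 = -4)
((k(o(-4, -3)) + 164)/(-262 + B(11)))/704 = ((-4 + 164)/(-262 - 12))/704 = (160/(-274))*(1/704) = (160*(-1/274))*(1/704) = -80/137*1/704 = -5/6028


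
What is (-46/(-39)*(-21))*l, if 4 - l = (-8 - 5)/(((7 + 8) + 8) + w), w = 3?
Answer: -1449/13 ≈ -111.46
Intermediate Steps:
l = 9/2 (l = 4 - (-8 - 5)/(((7 + 8) + 8) + 3) = 4 - (-13)/((15 + 8) + 3) = 4 - (-13)/(23 + 3) = 4 - (-13)/26 = 4 - 1*(-½) = 4 + ½ = 9/2 ≈ 4.5000)
(-46/(-39)*(-21))*l = (-46/(-39)*(-21))*(9/2) = (-46*(-1/39)*(-21))*(9/2) = ((46/39)*(-21))*(9/2) = -322/13*9/2 = -1449/13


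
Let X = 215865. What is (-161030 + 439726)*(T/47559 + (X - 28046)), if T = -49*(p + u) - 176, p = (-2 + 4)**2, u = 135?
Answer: 829815187909488/15853 ≈ 5.2344e+10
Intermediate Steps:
p = 4 (p = 2**2 = 4)
T = -6987 (T = -49*(4 + 135) - 176 = -49*139 - 176 = -6811 - 176 = -6987)
(-161030 + 439726)*(T/47559 + (X - 28046)) = (-161030 + 439726)*(-6987/47559 + (215865 - 28046)) = 278696*(-6987*1/47559 + 187819) = 278696*(-2329/15853 + 187819) = 278696*(2977492278/15853) = 829815187909488/15853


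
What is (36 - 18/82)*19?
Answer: 27873/41 ≈ 679.83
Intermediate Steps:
(36 - 18/82)*19 = (36 - 18*1/82)*19 = (36 - 9/41)*19 = (1467/41)*19 = 27873/41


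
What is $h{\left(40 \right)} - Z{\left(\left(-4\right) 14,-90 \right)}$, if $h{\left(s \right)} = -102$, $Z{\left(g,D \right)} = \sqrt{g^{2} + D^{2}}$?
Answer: $-208$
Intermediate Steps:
$Z{\left(g,D \right)} = \sqrt{D^{2} + g^{2}}$
$h{\left(40 \right)} - Z{\left(\left(-4\right) 14,-90 \right)} = -102 - \sqrt{\left(-90\right)^{2} + \left(\left(-4\right) 14\right)^{2}} = -102 - \sqrt{8100 + \left(-56\right)^{2}} = -102 - \sqrt{8100 + 3136} = -102 - \sqrt{11236} = -102 - 106 = -208$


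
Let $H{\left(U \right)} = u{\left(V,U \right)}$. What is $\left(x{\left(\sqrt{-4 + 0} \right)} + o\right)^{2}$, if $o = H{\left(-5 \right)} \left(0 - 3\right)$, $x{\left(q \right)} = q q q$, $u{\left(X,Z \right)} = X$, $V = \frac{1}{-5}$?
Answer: $\frac{\left(3 - 40 i\right)^{2}}{25} \approx -63.64 - 9.6 i$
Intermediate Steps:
$V = - \frac{1}{5} \approx -0.2$
$H{\left(U \right)} = - \frac{1}{5}$
$x{\left(q \right)} = q^{3}$ ($x{\left(q \right)} = q^{2} q = q^{3}$)
$o = \frac{3}{5}$ ($o = - \frac{0 - 3}{5} = \left(- \frac{1}{5}\right) \left(-3\right) = \frac{3}{5} \approx 0.6$)
$\left(x{\left(\sqrt{-4 + 0} \right)} + o\right)^{2} = \left(\left(\sqrt{-4 + 0}\right)^{3} + \frac{3}{5}\right)^{2} = \left(\left(\sqrt{-4}\right)^{3} + \frac{3}{5}\right)^{2} = \left(\left(2 i\right)^{3} + \frac{3}{5}\right)^{2} = \left(- 8 i + \frac{3}{5}\right)^{2} = \left(\frac{3}{5} - 8 i\right)^{2}$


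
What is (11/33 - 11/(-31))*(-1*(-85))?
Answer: 5440/93 ≈ 58.495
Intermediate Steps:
(11/33 - 11/(-31))*(-1*(-85)) = (11*(1/33) - 11*(-1/31))*85 = (⅓ + 11/31)*85 = (64/93)*85 = 5440/93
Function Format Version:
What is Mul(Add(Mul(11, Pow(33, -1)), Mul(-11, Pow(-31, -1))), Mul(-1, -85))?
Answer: Rational(5440, 93) ≈ 58.495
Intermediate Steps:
Mul(Add(Mul(11, Pow(33, -1)), Mul(-11, Pow(-31, -1))), Mul(-1, -85)) = Mul(Add(Mul(11, Rational(1, 33)), Mul(-11, Rational(-1, 31))), 85) = Mul(Add(Rational(1, 3), Rational(11, 31)), 85) = Mul(Rational(64, 93), 85) = Rational(5440, 93)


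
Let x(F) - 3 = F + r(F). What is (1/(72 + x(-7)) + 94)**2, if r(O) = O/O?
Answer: 42081169/4761 ≈ 8838.7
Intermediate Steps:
r(O) = 1
x(F) = 4 + F (x(F) = 3 + (F + 1) = 3 + (1 + F) = 4 + F)
(1/(72 + x(-7)) + 94)**2 = (1/(72 + (4 - 7)) + 94)**2 = (1/(72 - 3) + 94)**2 = (1/69 + 94)**2 = (6487/69)**2 = 42081169/4761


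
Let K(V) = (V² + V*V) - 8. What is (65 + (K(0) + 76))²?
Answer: 17689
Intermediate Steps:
K(V) = -8 + 2*V² (K(V) = (V² + V²) - 8 = 2*V² - 8 = -8 + 2*V²)
(65 + (K(0) + 76))² = (65 + ((-8 + 2*0²) + 76))² = (65 + ((-8 + 2*0) + 76))² = (65 + ((-8 + 0) + 76))² = (65 + (-8 + 76))² = (65 + 68)² = 133² = 17689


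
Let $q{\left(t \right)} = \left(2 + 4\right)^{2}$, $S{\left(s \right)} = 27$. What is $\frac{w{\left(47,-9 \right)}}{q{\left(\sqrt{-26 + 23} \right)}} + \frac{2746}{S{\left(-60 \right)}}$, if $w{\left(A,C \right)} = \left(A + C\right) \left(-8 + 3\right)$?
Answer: $\frac{5207}{54} \approx 96.426$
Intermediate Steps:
$w{\left(A,C \right)} = - 5 A - 5 C$ ($w{\left(A,C \right)} = \left(A + C\right) \left(-5\right) = - 5 A - 5 C$)
$q{\left(t \right)} = 36$ ($q{\left(t \right)} = 6^{2} = 36$)
$\frac{w{\left(47,-9 \right)}}{q{\left(\sqrt{-26 + 23} \right)}} + \frac{2746}{S{\left(-60 \right)}} = \frac{\left(-5\right) 47 - -45}{36} + \frac{2746}{27} = \left(-235 + 45\right) \frac{1}{36} + 2746 \cdot \frac{1}{27} = \left(-190\right) \frac{1}{36} + \frac{2746}{27} = - \frac{95}{18} + \frac{2746}{27} = \frac{5207}{54}$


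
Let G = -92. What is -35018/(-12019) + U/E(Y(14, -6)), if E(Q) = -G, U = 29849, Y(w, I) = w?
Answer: 361976787/1105748 ≈ 327.36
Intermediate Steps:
E(Q) = 92 (E(Q) = -1*(-92) = 92)
-35018/(-12019) + U/E(Y(14, -6)) = -35018/(-12019) + 29849/92 = -35018*(-1/12019) + 29849*(1/92) = 35018/12019 + 29849/92 = 361976787/1105748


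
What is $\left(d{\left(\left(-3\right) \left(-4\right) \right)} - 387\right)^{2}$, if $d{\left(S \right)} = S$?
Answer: $140625$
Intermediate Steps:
$\left(d{\left(\left(-3\right) \left(-4\right) \right)} - 387\right)^{2} = \left(\left(-3\right) \left(-4\right) - 387\right)^{2} = \left(12 - 387\right)^{2} = \left(-375\right)^{2} = 140625$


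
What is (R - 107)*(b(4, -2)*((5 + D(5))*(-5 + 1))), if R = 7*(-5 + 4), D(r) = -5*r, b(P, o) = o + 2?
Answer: 0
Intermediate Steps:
b(P, o) = 2 + o
R = -7 (R = 7*(-1) = -7)
(R - 107)*(b(4, -2)*((5 + D(5))*(-5 + 1))) = (-7 - 107)*((2 - 2)*((5 - 5*5)*(-5 + 1))) = -0*(5 - 25)*(-4) = -0*(-20*(-4)) = -0*80 = -114*0 = 0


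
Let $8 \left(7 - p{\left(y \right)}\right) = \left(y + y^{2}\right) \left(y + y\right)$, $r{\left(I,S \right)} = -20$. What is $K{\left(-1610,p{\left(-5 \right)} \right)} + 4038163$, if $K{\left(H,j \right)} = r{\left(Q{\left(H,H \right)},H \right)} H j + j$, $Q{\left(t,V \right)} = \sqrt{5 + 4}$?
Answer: $5068595$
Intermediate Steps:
$Q{\left(t,V \right)} = 3$ ($Q{\left(t,V \right)} = \sqrt{9} = 3$)
$p{\left(y \right)} = 7 - \frac{y \left(y + y^{2}\right)}{4}$ ($p{\left(y \right)} = 7 - \frac{\left(y + y^{2}\right) \left(y + y\right)}{8} = 7 - \frac{\left(y + y^{2}\right) 2 y}{8} = 7 - \frac{2 y \left(y + y^{2}\right)}{8} = 7 - \frac{y \left(y + y^{2}\right)}{4}$)
$K{\left(H,j \right)} = j - 20 H j$ ($K{\left(H,j \right)} = - 20 H j + j = j - 20 H j$)
$K{\left(-1610,p{\left(-5 \right)} \right)} + 4038163 = \left(7 - \frac{\left(-5\right)^{2}}{4} - \frac{\left(-5\right)^{3}}{4}\right) \left(1 - -32200\right) + 4038163 = \left(7 - \frac{25}{4} - - \frac{125}{4}\right) \left(1 + 32200\right) + 4038163 = \left(7 - \frac{25}{4} + \frac{125}{4}\right) 32201 + 4038163 = 32 \cdot 32201 + 4038163 = 1030432 + 4038163 = 5068595$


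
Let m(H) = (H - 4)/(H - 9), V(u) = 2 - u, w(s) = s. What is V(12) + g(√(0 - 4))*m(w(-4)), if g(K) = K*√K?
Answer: -10 + 16*(-1)^(¾)*√2/13 ≈ -11.231 + 1.2308*I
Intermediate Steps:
g(K) = K^(3/2)
m(H) = (-4 + H)/(-9 + H)
V(12) + g(√(0 - 4))*m(w(-4)) = (2 - 1*12) + (√(0 - 4))^(3/2)*((-4 - 4)/(-9 - 4)) = (2 - 12) + (√(-4))^(3/2)*(-8/(-13)) = -10 + (2*I)^(3/2)*(-1/13*(-8)) = -10 + (1 + I)³*(8/13) = -10 + 8*(1 + I)³/13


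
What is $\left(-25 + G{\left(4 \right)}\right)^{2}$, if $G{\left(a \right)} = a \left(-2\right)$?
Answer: $1089$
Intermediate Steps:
$G{\left(a \right)} = - 2 a$
$\left(-25 + G{\left(4 \right)}\right)^{2} = \left(-25 - 8\right)^{2} = \left(-33\right)^{2} = 1089$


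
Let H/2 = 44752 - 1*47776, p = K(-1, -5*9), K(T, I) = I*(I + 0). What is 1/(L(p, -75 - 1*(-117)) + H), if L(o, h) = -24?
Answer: -1/6072 ≈ -0.00016469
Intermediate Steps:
K(T, I) = I² (K(T, I) = I*I = I²)
p = 2025 (p = (-5*9)² = (-45)² = 2025)
H = -6048 (H = 2*(44752 - 1*47776) = 2*(44752 - 47776) = 2*(-3024) = -6048)
1/(L(p, -75 - 1*(-117)) + H) = 1/(-24 - 6048) = 1/(-6072) = -1/6072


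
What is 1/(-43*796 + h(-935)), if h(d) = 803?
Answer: -1/33425 ≈ -2.9918e-5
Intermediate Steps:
1/(-43*796 + h(-935)) = 1/(-43*796 + 803) = 1/(-34228 + 803) = 1/(-33425) = -1/33425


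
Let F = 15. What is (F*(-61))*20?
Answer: -18300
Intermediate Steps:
(F*(-61))*20 = (15*(-61))*20 = -915*20 = -18300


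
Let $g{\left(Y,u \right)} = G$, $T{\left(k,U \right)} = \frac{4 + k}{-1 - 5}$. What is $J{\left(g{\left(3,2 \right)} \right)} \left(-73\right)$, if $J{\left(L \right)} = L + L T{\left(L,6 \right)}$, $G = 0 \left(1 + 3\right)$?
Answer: $0$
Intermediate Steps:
$T{\left(k,U \right)} = - \frac{2}{3} - \frac{k}{6}$ ($T{\left(k,U \right)} = \frac{4 + k}{-6} = \left(4 + k\right) \left(- \frac{1}{6}\right) = - \frac{2}{3} - \frac{k}{6}$)
$G = 0$ ($G = 0 \cdot 4 = 0$)
$g{\left(Y,u \right)} = 0$
$J{\left(L \right)} = L + L \left(- \frac{2}{3} - \frac{L}{6}\right)$
$J{\left(g{\left(3,2 \right)} \right)} \left(-73\right) = \frac{1}{6} \cdot 0 \left(2 - 0\right) \left(-73\right) = \frac{1}{6} \cdot 0 \left(2 + 0\right) \left(-73\right) = \frac{1}{6} \cdot 0 \cdot 2 \left(-73\right) = 0 \left(-73\right) = 0$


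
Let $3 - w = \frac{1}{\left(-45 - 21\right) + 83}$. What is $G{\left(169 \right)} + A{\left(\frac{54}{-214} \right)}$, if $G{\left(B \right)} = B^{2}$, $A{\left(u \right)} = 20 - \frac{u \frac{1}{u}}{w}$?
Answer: $\frac{1429033}{50} \approx 28581.0$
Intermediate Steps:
$w = \frac{50}{17}$ ($w = 3 - \frac{1}{\left(-45 - 21\right) + 83} = 3 - \frac{1}{-66 + 83} = 3 - \frac{1}{17} = \frac{50}{17} \approx 2.9412$)
$A{\left(u \right)} = \frac{983}{50}$ ($A{\left(u \right)} = 20 - \frac{u \frac{1}{u}}{\frac{50}{17}} = 20 - 1 \cdot \frac{17}{50} = 20 - \frac{17}{50} = \frac{983}{50}$)
$G{\left(169 \right)} + A{\left(\frac{54}{-214} \right)} = 169^{2} + \frac{983}{50} = 28561 + \frac{983}{50} = \frac{1429033}{50}$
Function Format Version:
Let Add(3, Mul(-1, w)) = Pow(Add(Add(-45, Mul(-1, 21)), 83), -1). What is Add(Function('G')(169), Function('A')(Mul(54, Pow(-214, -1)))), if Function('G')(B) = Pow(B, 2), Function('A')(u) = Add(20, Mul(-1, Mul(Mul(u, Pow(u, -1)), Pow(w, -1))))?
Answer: Rational(1429033, 50) ≈ 28581.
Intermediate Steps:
w = Rational(50, 17) (w = Add(3, Mul(-1, Pow(Add(Add(-45, Mul(-1, 21)), 83), -1))) = Add(3, Mul(-1, Pow(Add(Add(-45, -21), 83), -1))) = Add(3, Mul(-1, Pow(Add(-66, 83), -1))) = Add(3, Mul(-1, Pow(17, -1))) = Add(3, Mul(-1, Rational(1, 17))) = Add(3, Rational(-1, 17)) = Rational(50, 17) ≈ 2.9412)
Function('A')(u) = Rational(983, 50) (Function('A')(u) = Add(20, Mul(-1, Mul(Mul(u, Pow(u, -1)), Pow(Rational(50, 17), -1)))) = Add(20, Mul(-1, Mul(1, Rational(17, 50)))) = Add(20, Mul(-1, Rational(17, 50))) = Add(20, Rational(-17, 50)) = Rational(983, 50))
Add(Function('G')(169), Function('A')(Mul(54, Pow(-214, -1)))) = Add(Pow(169, 2), Rational(983, 50)) = Add(28561, Rational(983, 50)) = Rational(1429033, 50)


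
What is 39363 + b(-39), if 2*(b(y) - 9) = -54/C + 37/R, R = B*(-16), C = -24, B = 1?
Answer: 1259903/32 ≈ 39372.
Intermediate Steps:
R = -16 (R = 1*(-16) = -16)
b(y) = 287/32 (b(y) = 9 + (-54/(-24) + 37/(-16))/2 = 9 + (-54*(-1/24) + 37*(-1/16))/2 = 9 + (9/4 - 37/16)/2 = 9 + (½)*(-1/16) = 9 - 1/32 = 287/32)
39363 + b(-39) = 39363 + 287/32 = 1259903/32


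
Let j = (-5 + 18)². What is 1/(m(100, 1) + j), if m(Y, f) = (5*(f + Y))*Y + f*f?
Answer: 1/50670 ≈ 1.9736e-5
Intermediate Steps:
j = 169 (j = 13² = 169)
m(Y, f) = f² + Y*(5*Y + 5*f) (m(Y, f) = (5*(Y + f))*Y + f² = (5*Y + 5*f)*Y + f² = Y*(5*Y + 5*f) + f² = f² + Y*(5*Y + 5*f))
1/(m(100, 1) + j) = 1/((1² + 5*100² + 5*100*1) + 169) = 1/((1 + 5*10000 + 500) + 169) = 1/((1 + 50000 + 500) + 169) = 1/(50501 + 169) = 1/50670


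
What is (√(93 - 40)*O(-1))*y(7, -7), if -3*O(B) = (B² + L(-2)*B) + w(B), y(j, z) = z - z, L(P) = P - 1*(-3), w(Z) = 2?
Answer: 0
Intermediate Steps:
L(P) = 3 + P (L(P) = P + 3 = 3 + P)
y(j, z) = 0
O(B) = -⅔ - B/3 - B²/3 (O(B) = -((B² + (3 - 2)*B) + 2)/3 = -((B² + 1*B) + 2)/3 = -((B² + B) + 2)/3 = -((B + B²) + 2)/3 = -(2 + B + B²)/3 = -⅔ - B/3 - B²/3)
(√(93 - 40)*O(-1))*y(7, -7) = (√(93 - 40)*(-⅔ - ⅓*(-1) - ⅓*(-1)²))*0 = (√53*(-⅔ + ⅓ - ⅓*1))*0 = (√53*(-⅔ + ⅓ - ⅓))*0 = (√53*(-⅔))*0 = -2*√53/3*0 = 0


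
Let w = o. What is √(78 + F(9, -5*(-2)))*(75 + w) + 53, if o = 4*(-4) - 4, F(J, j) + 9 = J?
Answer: 53 + 55*√78 ≈ 538.75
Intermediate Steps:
F(J, j) = -9 + J
o = -20 (o = -16 - 4 = -20)
w = -20
√(78 + F(9, -5*(-2)))*(75 + w) + 53 = √(78 + (-9 + 9))*(75 - 20) + 53 = √(78 + 0)*55 + 53 = √78*55 + 53 = 55*√78 + 53 = 53 + 55*√78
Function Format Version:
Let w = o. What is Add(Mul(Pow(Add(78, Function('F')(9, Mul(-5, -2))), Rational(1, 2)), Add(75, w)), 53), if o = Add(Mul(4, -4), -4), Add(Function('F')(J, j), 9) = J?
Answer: Add(53, Mul(55, Pow(78, Rational(1, 2)))) ≈ 538.75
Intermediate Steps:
Function('F')(J, j) = Add(-9, J)
o = -20 (o = Add(-16, -4) = -20)
w = -20
Add(Mul(Pow(Add(78, Function('F')(9, Mul(-5, -2))), Rational(1, 2)), Add(75, w)), 53) = Add(Mul(Pow(Add(78, Add(-9, 9)), Rational(1, 2)), Add(75, -20)), 53) = Add(Mul(Pow(Add(78, 0), Rational(1, 2)), 55), 53) = Add(Mul(Pow(78, Rational(1, 2)), 55), 53) = Add(Mul(55, Pow(78, Rational(1, 2))), 53) = Add(53, Mul(55, Pow(78, Rational(1, 2))))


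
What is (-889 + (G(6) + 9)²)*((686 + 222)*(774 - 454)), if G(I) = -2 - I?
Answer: -258017280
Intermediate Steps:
(-889 + (G(6) + 9)²)*((686 + 222)*(774 - 454)) = (-889 + ((-2 - 1*6) + 9)²)*((686 + 222)*(774 - 454)) = (-889 + ((-2 - 6) + 9)²)*(908*320) = (-889 + (-8 + 9)²)*290560 = (-889 + 1²)*290560 = (-889 + 1)*290560 = -888*290560 = -258017280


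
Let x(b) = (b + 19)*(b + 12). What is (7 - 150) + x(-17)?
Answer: -153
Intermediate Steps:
x(b) = (12 + b)*(19 + b) (x(b) = (19 + b)*(12 + b) = (12 + b)*(19 + b))
(7 - 150) + x(-17) = (7 - 150) + (228 + (-17)**2 + 31*(-17)) = -143 + (228 + 289 - 527) = -143 - 10 = -153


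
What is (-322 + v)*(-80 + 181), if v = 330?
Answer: 808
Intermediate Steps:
(-322 + v)*(-80 + 181) = (-322 + 330)*(-80 + 181) = 8*101 = 808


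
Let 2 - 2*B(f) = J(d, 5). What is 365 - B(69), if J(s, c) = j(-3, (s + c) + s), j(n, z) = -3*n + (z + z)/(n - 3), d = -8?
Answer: 1111/3 ≈ 370.33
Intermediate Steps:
j(n, z) = -3*n + 2*z/(-3 + n) (j(n, z) = -3*n + (2*z)/(-3 + n) = -3*n + 2*z/(-3 + n))
J(s, c) = 9 - 2*s/3 - c/3 (J(s, c) = (-3*(-3)² + 2*((s + c) + s) + 9*(-3))/(-3 - 3) = (-3*9 + 2*((c + s) + s) - 27)/(-6) = -(-27 + 2*(c + 2*s) - 27)/6 = -(-27 + (2*c + 4*s) - 27)/6 = -(-54 + 2*c + 4*s)/6 = 9 - 2*s/3 - c/3)
B(f) = -16/3 (B(f) = 1 - (9 - ⅔*(-8) - ⅓*5)/2 = 1 - (9 + 16/3 - 5/3)/2 = 1 - ½*38/3 = 1 - 19/3 = -16/3)
365 - B(69) = 365 - 1*(-16/3) = 365 + 16/3 = 1111/3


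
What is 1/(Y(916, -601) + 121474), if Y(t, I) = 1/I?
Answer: 601/73005873 ≈ 8.2322e-6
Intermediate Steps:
1/(Y(916, -601) + 121474) = 1/(1/(-601) + 121474) = 1/(-1/601 + 121474) = 1/(73005873/601) = 601/73005873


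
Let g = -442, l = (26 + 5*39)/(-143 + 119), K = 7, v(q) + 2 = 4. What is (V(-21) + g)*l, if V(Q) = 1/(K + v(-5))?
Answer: 878917/216 ≈ 4069.1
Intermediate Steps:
v(q) = 2 (v(q) = -2 + 4 = 2)
V(Q) = ⅑ (V(Q) = 1/(7 + 2) = 1/9 = ⅑)
l = -221/24 (l = (26 + 195)/(-24) = 221*(-1/24) = -221/24 ≈ -9.2083)
(V(-21) + g)*l = (⅑ - 442)*(-221/24) = -3977/9*(-221/24) = 878917/216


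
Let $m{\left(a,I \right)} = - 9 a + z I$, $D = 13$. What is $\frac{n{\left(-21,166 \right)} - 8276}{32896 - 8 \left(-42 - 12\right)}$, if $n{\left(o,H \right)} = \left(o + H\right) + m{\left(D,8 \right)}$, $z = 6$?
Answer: $- \frac{1025}{4166} \approx -0.24604$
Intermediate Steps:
$m{\left(a,I \right)} = - 9 a + 6 I$
$n{\left(o,H \right)} = -69 + H + o$ ($n{\left(o,H \right)} = \left(o + H\right) + \left(\left(-9\right) 13 + 6 \cdot 8\right) = \left(H + o\right) + \left(-117 + 48\right) = \left(H + o\right) - 69 = -69 + H + o$)
$\frac{n{\left(-21,166 \right)} - 8276}{32896 - 8 \left(-42 - 12\right)} = \frac{\left(-69 + 166 - 21\right) - 8276}{32896 - 8 \left(-42 - 12\right)} = \frac{76 - 8276}{32896 - -432} = - \frac{8200}{32896 + 432} = - \frac{8200}{33328} = \left(-8200\right) \frac{1}{33328} = - \frac{1025}{4166}$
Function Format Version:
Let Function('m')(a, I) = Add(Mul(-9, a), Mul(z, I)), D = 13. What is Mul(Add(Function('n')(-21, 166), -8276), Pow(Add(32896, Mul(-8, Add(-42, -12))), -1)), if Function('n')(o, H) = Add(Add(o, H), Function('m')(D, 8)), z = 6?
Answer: Rational(-1025, 4166) ≈ -0.24604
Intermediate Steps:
Function('m')(a, I) = Add(Mul(-9, a), Mul(6, I))
Function('n')(o, H) = Add(-69, H, o) (Function('n')(o, H) = Add(Add(o, H), Add(Mul(-9, 13), Mul(6, 8))) = Add(Add(H, o), Add(-117, 48)) = Add(Add(H, o), -69) = Add(-69, H, o))
Mul(Add(Function('n')(-21, 166), -8276), Pow(Add(32896, Mul(-8, Add(-42, -12))), -1)) = Mul(Add(Add(-69, 166, -21), -8276), Pow(Add(32896, Mul(-8, Add(-42, -12))), -1)) = Mul(Add(76, -8276), Pow(Add(32896, Mul(-8, -54)), -1)) = Mul(-8200, Pow(Add(32896, 432), -1)) = Mul(-8200, Pow(33328, -1)) = Mul(-8200, Rational(1, 33328)) = Rational(-1025, 4166)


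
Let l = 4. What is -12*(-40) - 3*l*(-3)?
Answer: 516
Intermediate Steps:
-12*(-40) - 3*l*(-3) = -12*(-40) - 3*4*(-3) = 480 - 12*(-3) = 480 + 36 = 516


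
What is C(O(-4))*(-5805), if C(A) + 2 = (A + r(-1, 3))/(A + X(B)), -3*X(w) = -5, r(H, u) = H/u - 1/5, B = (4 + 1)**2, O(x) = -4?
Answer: 2322/7 ≈ 331.71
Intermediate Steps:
B = 25 (B = 5**2 = 25)
r(H, u) = -1/5 + H/u (r(H, u) = H/u - 1*1/5 = H/u - 1/5 = -1/5 + H/u)
X(w) = 5/3 (X(w) = -1/3*(-5) = 5/3)
C(A) = -2 + (-8/15 + A)/(5/3 + A) (C(A) = -2 + (A + (-1 - 1/5*3)/3)/(A + 5/3) = -2 + (A + (-1 - 3/5)/3)/(5/3 + A) = -2 + (A + (1/3)*(-8/5))/(5/3 + A) = -2 + (A - 8/15)/(5/3 + A) = -2 + (-8/15 + A)/(5/3 + A))
C(O(-4))*(-5805) = ((-58 - 15*(-4))/(5*(5 + 3*(-4))))*(-5805) = ((-58 + 60)/(5*(5 - 12)))*(-5805) = ((1/5)*2/(-7))*(-5805) = ((1/5)*(-1/7)*2)*(-5805) = -2/35*(-5805) = 2322/7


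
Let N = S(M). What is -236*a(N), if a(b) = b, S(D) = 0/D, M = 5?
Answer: 0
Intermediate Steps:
S(D) = 0
N = 0
-236*a(N) = -236*0 = 0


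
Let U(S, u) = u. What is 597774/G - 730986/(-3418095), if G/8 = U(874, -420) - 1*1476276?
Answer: 366239138751/2243327650720 ≈ 0.16326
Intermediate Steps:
G = -11813568 (G = 8*(-420 - 1*1476276) = 8*(-420 - 1476276) = 8*(-1476696) = -11813568)
597774/G - 730986/(-3418095) = 597774/(-11813568) - 730986/(-3418095) = 597774*(-1/11813568) - 730986*(-1/3418095) = -99629/1968928 + 243662/1139365 = 366239138751/2243327650720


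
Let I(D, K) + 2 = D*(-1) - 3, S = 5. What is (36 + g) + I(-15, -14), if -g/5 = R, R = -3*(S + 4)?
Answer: 181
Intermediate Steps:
I(D, K) = -5 - D (I(D, K) = -2 + (D*(-1) - 3) = -2 + (-D - 3) = -2 + (-3 - D) = -5 - D)
R = -27 (R = -3*(5 + 4) = -3*9 = -27)
g = 135 (g = -5*(-27) = 135)
(36 + g) + I(-15, -14) = (36 + 135) + (-5 - 1*(-15)) = 171 + (-5 + 15) = 171 + 10 = 181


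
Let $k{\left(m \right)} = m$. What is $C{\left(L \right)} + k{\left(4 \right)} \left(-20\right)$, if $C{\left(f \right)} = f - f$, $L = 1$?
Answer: $-80$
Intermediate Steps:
$C{\left(f \right)} = 0$
$C{\left(L \right)} + k{\left(4 \right)} \left(-20\right) = 0 + 4 \left(-20\right) = 0 - 80 = -80$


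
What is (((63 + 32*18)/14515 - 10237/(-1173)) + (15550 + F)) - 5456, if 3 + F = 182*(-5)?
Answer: 156465917797/17026095 ≈ 9189.8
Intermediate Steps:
F = -913 (F = -3 + 182*(-5) = -3 - 910 = -913)
(((63 + 32*18)/14515 - 10237/(-1173)) + (15550 + F)) - 5456 = (((63 + 32*18)/14515 - 10237/(-1173)) + (15550 - 913)) - 5456 = (((63 + 576)*(1/14515) - 10237*(-1/1173)) + 14637) - 5456 = ((639*(1/14515) + 10237/1173) + 14637) - 5456 = ((639/14515 + 10237/1173) + 14637) - 5456 = (149339602/17026095 + 14637) - 5456 = 249360292117/17026095 - 5456 = 156465917797/17026095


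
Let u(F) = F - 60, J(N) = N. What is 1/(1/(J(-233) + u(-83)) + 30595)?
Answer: 376/11503719 ≈ 3.2685e-5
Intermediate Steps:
u(F) = -60 + F
1/(1/(J(-233) + u(-83)) + 30595) = 1/(1/(-233 + (-60 - 83)) + 30595) = 1/(1/(-233 - 143) + 30595) = 1/(1/(-376) + 30595) = 1/(-1/376 + 30595) = 1/(11503719/376) = 376/11503719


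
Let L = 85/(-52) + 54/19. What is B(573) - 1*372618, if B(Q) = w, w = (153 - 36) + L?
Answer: -368029795/988 ≈ -3.7250e+5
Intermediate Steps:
L = 1193/988 (L = 85*(-1/52) + 54*(1/19) = -85/52 + 54/19 = 1193/988 ≈ 1.2075)
w = 116789/988 (w = (153 - 36) + 1193/988 = 117 + 1193/988 = 116789/988 ≈ 118.21)
B(Q) = 116789/988
B(573) - 1*372618 = 116789/988 - 1*372618 = 116789/988 - 372618 = -368029795/988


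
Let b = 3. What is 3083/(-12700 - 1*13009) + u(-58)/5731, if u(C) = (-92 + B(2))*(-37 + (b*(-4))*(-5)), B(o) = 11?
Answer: -65564540/147338279 ≈ -0.44499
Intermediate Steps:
u(C) = -1863 (u(C) = (-92 + 11)*(-37 + (3*(-4))*(-5)) = -81*(-37 - 12*(-5)) = -81*(-37 + 60) = -81*23 = -1863)
3083/(-12700 - 1*13009) + u(-58)/5731 = 3083/(-12700 - 1*13009) - 1863/5731 = 3083/(-12700 - 13009) - 1863*1/5731 = 3083/(-25709) - 1863/5731 = 3083*(-1/25709) - 1863/5731 = -3083/25709 - 1863/5731 = -65564540/147338279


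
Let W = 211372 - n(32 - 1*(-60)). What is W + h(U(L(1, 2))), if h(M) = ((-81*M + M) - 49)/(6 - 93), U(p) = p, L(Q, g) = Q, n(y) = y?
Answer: 6127163/29 ≈ 2.1128e+5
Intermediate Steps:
W = 211280 (W = 211372 - (32 - 1*(-60)) = 211372 - (32 + 60) = 211372 - 1*92 = 211372 - 92 = 211280)
h(M) = 49/87 + 80*M/87 (h(M) = (-80*M - 49)/(-87) = (-49 - 80*M)*(-1/87) = 49/87 + 80*M/87)
W + h(U(L(1, 2))) = 211280 + (49/87 + (80/87)*1) = 211280 + (49/87 + 80/87) = 211280 + 43/29 = 6127163/29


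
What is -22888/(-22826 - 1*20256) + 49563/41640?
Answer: 514721581/298989080 ≈ 1.7215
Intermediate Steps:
-22888/(-22826 - 1*20256) + 49563/41640 = -22888/(-22826 - 20256) + 49563*(1/41640) = -22888/(-43082) + 16521/13880 = -22888*(-1/43082) + 16521/13880 = 11444/21541 + 16521/13880 = 514721581/298989080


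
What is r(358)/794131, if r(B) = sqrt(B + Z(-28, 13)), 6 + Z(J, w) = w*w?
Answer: sqrt(521)/794131 ≈ 2.8743e-5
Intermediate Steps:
Z(J, w) = -6 + w**2 (Z(J, w) = -6 + w*w = -6 + w**2)
r(B) = sqrt(163 + B) (r(B) = sqrt(B + (-6 + 13**2)) = sqrt(B + (-6 + 169)) = sqrt(B + 163) = sqrt(163 + B))
r(358)/794131 = sqrt(163 + 358)/794131 = sqrt(521)*(1/794131) = sqrt(521)/794131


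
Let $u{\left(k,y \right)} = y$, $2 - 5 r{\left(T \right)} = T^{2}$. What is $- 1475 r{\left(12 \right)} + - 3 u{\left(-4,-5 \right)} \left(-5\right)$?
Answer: $41815$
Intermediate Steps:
$r{\left(T \right)} = \frac{2}{5} - \frac{T^{2}}{5}$
$- 1475 r{\left(12 \right)} + - 3 u{\left(-4,-5 \right)} \left(-5\right) = - 1475 \left(\frac{2}{5} - \frac{12^{2}}{5}\right) + \left(-3\right) \left(-5\right) \left(-5\right) = - 1475 \left(\frac{2}{5} - \frac{144}{5}\right) + 15 \left(-5\right) = - 1475 \left(\frac{2}{5} - \frac{144}{5}\right) - 75 = \left(-1475\right) \left(- \frac{142}{5}\right) - 75 = 41890 - 75 = 41815$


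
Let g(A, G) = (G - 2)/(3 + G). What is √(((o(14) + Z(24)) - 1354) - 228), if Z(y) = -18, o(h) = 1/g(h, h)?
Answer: I*√57549/6 ≈ 39.982*I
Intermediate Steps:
g(A, G) = (-2 + G)/(3 + G)
o(h) = (3 + h)/(-2 + h) (o(h) = 1/((-2 + h)/(3 + h)) = (3 + h)/(-2 + h))
√(((o(14) + Z(24)) - 1354) - 228) = √((((3 + 14)/(-2 + 14) - 18) - 1354) - 228) = √(((17/12 - 18) - 1354) - 228) = √((-199/12 - 1354) - 228) = √(-16447/12 - 228) = √(-19183/12) = I*√57549/6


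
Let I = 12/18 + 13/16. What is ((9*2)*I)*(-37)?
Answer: -7881/8 ≈ -985.13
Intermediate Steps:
I = 71/48 (I = 12*(1/18) + 13*(1/16) = ⅔ + 13/16 = 71/48 ≈ 1.4792)
((9*2)*I)*(-37) = ((9*2)*(71/48))*(-37) = (18*(71/48))*(-37) = (213/8)*(-37) = -7881/8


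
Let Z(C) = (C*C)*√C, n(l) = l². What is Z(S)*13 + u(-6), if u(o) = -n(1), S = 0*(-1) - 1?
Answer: -1 + 13*I ≈ -1.0 + 13.0*I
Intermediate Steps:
S = -1 (S = 0 - 1 = -1)
u(o) = -1 (u(o) = -1*1² = -1*1 = -1)
Z(C) = C^(5/2) (Z(C) = C²*√C = C^(5/2))
Z(S)*13 + u(-6) = (-1)^(5/2)*13 - 1 = I*13 - 1 = 13*I - 1 = -1 + 13*I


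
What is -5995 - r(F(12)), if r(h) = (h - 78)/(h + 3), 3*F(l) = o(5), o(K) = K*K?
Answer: -203621/34 ≈ -5988.9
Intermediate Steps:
o(K) = K**2
F(l) = 25/3 (F(l) = (1/3)*5**2 = (1/3)*25 = 25/3)
r(h) = (-78 + h)/(3 + h)
-5995 - r(F(12)) = -5995 - (-78 + 25/3)/(3 + 25/3) = -5995 - (-209)/(34/3*3) = -5995 - 3*(-209)/(34*3) = -5995 - 1*(-209/34) = -5995 + 209/34 = -203621/34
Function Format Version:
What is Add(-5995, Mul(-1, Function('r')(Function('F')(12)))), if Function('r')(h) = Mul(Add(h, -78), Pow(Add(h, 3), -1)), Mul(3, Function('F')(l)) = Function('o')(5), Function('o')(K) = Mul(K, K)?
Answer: Rational(-203621, 34) ≈ -5988.9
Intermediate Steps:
Function('o')(K) = Pow(K, 2)
Function('F')(l) = Rational(25, 3) (Function('F')(l) = Mul(Rational(1, 3), Pow(5, 2)) = Mul(Rational(1, 3), 25) = Rational(25, 3))
Function('r')(h) = Mul(Pow(Add(3, h), -1), Add(-78, h)) (Function('r')(h) = Mul(Add(-78, h), Pow(Add(3, h), -1)) = Mul(Pow(Add(3, h), -1), Add(-78, h)))
Add(-5995, Mul(-1, Function('r')(Function('F')(12)))) = Add(-5995, Mul(-1, Mul(Pow(Add(3, Rational(25, 3)), -1), Add(-78, Rational(25, 3))))) = Add(-5995, Mul(-1, Mul(Pow(Rational(34, 3), -1), Rational(-209, 3)))) = Add(-5995, Mul(-1, Mul(Rational(3, 34), Rational(-209, 3)))) = Add(-5995, Mul(-1, Rational(-209, 34))) = Add(-5995, Rational(209, 34)) = Rational(-203621, 34)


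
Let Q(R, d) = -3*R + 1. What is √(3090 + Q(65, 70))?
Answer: 4*√181 ≈ 53.815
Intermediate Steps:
Q(R, d) = 1 - 3*R
√(3090 + Q(65, 70)) = √(3090 + (1 - 3*65)) = √(3090 + (1 - 195)) = √(3090 - 194) = √2896 = 4*√181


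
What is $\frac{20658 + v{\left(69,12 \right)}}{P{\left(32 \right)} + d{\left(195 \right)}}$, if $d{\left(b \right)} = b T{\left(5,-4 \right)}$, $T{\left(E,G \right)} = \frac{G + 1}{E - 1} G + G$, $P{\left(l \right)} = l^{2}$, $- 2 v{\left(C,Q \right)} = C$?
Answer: $\frac{41247}{1658} \approx 24.878$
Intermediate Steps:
$v{\left(C,Q \right)} = - \frac{C}{2}$
$T{\left(E,G \right)} = G + \frac{G \left(1 + G\right)}{-1 + E}$ ($T{\left(E,G \right)} = \frac{1 + G}{-1 + E} G + G = \frac{G \left(1 + G\right)}{-1 + E} + G = G + \frac{G \left(1 + G\right)}{-1 + E}$)
$d{\left(b \right)} = - b$ ($d{\left(b \right)} = b \left(- \frac{4 \left(5 - 4\right)}{-1 + 5}\right) = b \left(\left(-4\right) \frac{1}{4} \cdot 1\right) = b \left(-1\right) = - b$)
$\frac{20658 + v{\left(69,12 \right)}}{P{\left(32 \right)} + d{\left(195 \right)}} = \frac{20658 - \frac{69}{2}}{32^{2} - 195} = \frac{20658 - \frac{69}{2}}{1024 - 195} = \frac{41247}{2 \cdot 829} = \frac{41247}{2} \cdot \frac{1}{829} = \frac{41247}{1658}$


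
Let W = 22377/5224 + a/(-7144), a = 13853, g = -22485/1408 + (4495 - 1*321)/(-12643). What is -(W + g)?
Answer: 3082166334441/220861275008 ≈ 13.955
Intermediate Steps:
g = -290154847/17801344 (g = -22485*1/1408 + (4495 - 321)*(-1/12643) = -22485/1408 + 4174*(-1/12643) = -22485/1408 - 4174/12643 = -290154847/17801344 ≈ -16.300)
W = 2734163/1166258 (W = 22377/5224 + 13853/(-7144) = 22377*(1/5224) + 13853*(-1/7144) = 22377/5224 - 13853/7144 = 2734163/1166258 ≈ 2.3444)
-(W + g) = -(2734163/1166258 - 290154847/17801344) = -1*(-3082166334441/220861275008) = 3082166334441/220861275008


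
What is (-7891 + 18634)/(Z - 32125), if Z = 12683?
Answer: -10743/19442 ≈ -0.55257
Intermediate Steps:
(-7891 + 18634)/(Z - 32125) = (-7891 + 18634)/(12683 - 32125) = 10743/(-19442) = 10743*(-1/19442) = -10743/19442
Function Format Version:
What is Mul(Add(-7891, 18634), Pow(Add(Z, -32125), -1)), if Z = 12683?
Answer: Rational(-10743, 19442) ≈ -0.55257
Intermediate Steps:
Mul(Add(-7891, 18634), Pow(Add(Z, -32125), -1)) = Mul(Add(-7891, 18634), Pow(Add(12683, -32125), -1)) = Mul(10743, Pow(-19442, -1)) = Mul(10743, Rational(-1, 19442)) = Rational(-10743, 19442)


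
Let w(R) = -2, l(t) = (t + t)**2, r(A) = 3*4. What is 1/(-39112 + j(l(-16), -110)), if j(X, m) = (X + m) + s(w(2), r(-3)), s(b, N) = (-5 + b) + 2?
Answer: -1/38203 ≈ -2.6176e-5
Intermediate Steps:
r(A) = 12
l(t) = 4*t**2 (l(t) = (2*t)**2 = 4*t**2)
s(b, N) = -3 + b
j(X, m) = -5 + X + m (j(X, m) = (X + m) + (-3 - 2) = (X + m) - 5 = -5 + X + m)
1/(-39112 + j(l(-16), -110)) = 1/(-39112 + (-5 + 4*(-16)**2 - 110)) = 1/(-39112 + (-5 + 4*256 - 110)) = 1/(-39112 + (-5 + 1024 - 110)) = 1/(-39112 + 909) = 1/(-38203) = -1/38203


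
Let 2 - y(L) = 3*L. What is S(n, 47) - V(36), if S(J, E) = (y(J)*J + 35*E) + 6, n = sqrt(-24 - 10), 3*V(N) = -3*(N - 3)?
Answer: 1786 + 2*I*sqrt(34) ≈ 1786.0 + 11.662*I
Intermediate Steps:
V(N) = 3 - N (V(N) = (-3*(N - 3))/3 = (-3*(-3 + N))/3 = (9 - 3*N)/3 = 3 - N)
n = I*sqrt(34) (n = sqrt(-34) = I*sqrt(34) ≈ 5.8309*I)
y(L) = 2 - 3*L
S(J, E) = 6 + 35*E + J*(2 - 3*J) (S(J, E) = ((2 - 3*J)*J + 35*E) + 6 = (J*(2 - 3*J) + 35*E) + 6 = (35*E + J*(2 - 3*J)) + 6 = 6 + 35*E + J*(2 - 3*J))
S(n, 47) - V(36) = (6 + 35*47 - I*sqrt(34)*(-2 + 3*(I*sqrt(34)))) - (3 - 1*36) = (6 + 1645 - I*sqrt(34)*(-2 + 3*I*sqrt(34))) - (3 - 36) = (6 + 1645 - I*sqrt(34)*(-2 + 3*I*sqrt(34))) - 1*(-33) = (1651 - I*sqrt(34)*(-2 + 3*I*sqrt(34))) + 33 = 1684 - I*sqrt(34)*(-2 + 3*I*sqrt(34))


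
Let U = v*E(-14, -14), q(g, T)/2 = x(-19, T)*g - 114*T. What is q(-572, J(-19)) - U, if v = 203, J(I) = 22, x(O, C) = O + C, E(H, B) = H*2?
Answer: -2764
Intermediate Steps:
E(H, B) = 2*H
x(O, C) = C + O
q(g, T) = -228*T + 2*g*(-19 + T) (q(g, T) = 2*((T - 19)*g - 114*T) = 2*((-19 + T)*g - 114*T) = 2*(g*(-19 + T) - 114*T) = 2*(-114*T + g*(-19 + T)) = -228*T + 2*g*(-19 + T))
U = -5684 (U = 203*(2*(-14)) = 203*(-28) = -5684)
q(-572, J(-19)) - U = (-228*22 + 2*(-572)*(-19 + 22)) - 1*(-5684) = (-5016 + 2*(-572)*3) + 5684 = (-5016 - 3432) + 5684 = -8448 + 5684 = -2764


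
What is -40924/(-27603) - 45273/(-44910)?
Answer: 343063051/137738970 ≈ 2.4907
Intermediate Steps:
-40924/(-27603) - 45273/(-44910) = -40924*(-1/27603) - 45273*(-1/44910) = 40924/27603 + 15091/14970 = 343063051/137738970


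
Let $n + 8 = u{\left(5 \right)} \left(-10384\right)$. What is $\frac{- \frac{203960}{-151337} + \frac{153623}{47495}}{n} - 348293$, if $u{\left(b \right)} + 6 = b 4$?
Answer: $- \frac{21409447057431822143}{61469644969880} \approx -3.4829 \cdot 10^{5}$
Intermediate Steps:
$u{\left(b \right)} = -6 + 4 b$ ($u{\left(b \right)} = -6 + b 4 = -6 + 4 b$)
$n = -145384$ ($n = -8 + \left(-6 + 4 \cdot 5\right) \left(-10384\right) = -8 + \left(-6 + 20\right) \left(-10384\right) = -8 + 14 \left(-10384\right) = -8 - 145376 = -145384$)
$\frac{- \frac{203960}{-151337} + \frac{153623}{47495}}{n} - 348293 = \frac{- \frac{203960}{-151337} + \frac{153623}{47495}}{-145384} - 348293 = \left(\left(-203960\right) \left(- \frac{1}{151337}\right) + 153623 \cdot \frac{1}{47495}\right) \left(- \frac{1}{145384}\right) - 348293 = \left(\frac{203960}{151337} + \frac{153623}{47495}\right) \left(- \frac{1}{145384}\right) - 348293 = \frac{32935924151}{7187750815} \left(- \frac{1}{145384}\right) - 348293 = - \frac{1937407303}{61469644969880} - 348293 = - \frac{21409447057431822143}{61469644969880}$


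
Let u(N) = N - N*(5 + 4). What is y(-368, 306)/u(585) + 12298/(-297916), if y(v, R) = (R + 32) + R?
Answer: -7794142/43570215 ≈ -0.17889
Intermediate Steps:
y(v, R) = 32 + 2*R (y(v, R) = (32 + R) + R = 32 + 2*R)
u(N) = -8*N (u(N) = N - N*9 = N - 9*N = -8*N)
y(-368, 306)/u(585) + 12298/(-297916) = (32 + 2*306)/((-8*585)) + 12298/(-297916) = (32 + 612)/(-4680) + 12298*(-1/297916) = 644*(-1/4680) - 6149/148958 = -161/1170 - 6149/148958 = -7794142/43570215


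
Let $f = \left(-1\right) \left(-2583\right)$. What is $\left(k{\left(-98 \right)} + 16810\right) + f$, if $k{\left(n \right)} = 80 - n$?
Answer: $19571$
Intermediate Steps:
$f = 2583$
$\left(k{\left(-98 \right)} + 16810\right) + f = \left(\left(80 - -98\right) + 16810\right) + 2583 = \left(\left(80 + 98\right) + 16810\right) + 2583 = \left(178 + 16810\right) + 2583 = 16988 + 2583 = 19571$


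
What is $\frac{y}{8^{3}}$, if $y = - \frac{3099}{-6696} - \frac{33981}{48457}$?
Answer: $- \frac{548713}{1178210304} \approx -0.00046572$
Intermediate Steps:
$y = - \frac{548713}{2301192}$ ($y = \left(-3099\right) \left(- \frac{1}{6696}\right) - \frac{723}{1031} = \frac{1033}{2232} - \frac{723}{1031} = - \frac{548713}{2301192} \approx -0.23845$)
$\frac{y}{8^{3}} = - \frac{548713}{2301192 \cdot 8^{3}} = - \frac{548713}{2301192 \cdot 512} = \left(- \frac{548713}{2301192}\right) \frac{1}{512} = - \frac{548713}{1178210304}$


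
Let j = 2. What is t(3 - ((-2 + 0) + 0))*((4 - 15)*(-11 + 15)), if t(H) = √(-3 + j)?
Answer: -44*I ≈ -44.0*I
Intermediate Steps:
t(H) = I (t(H) = √(-3 + 2) = √(-1) = I)
t(3 - ((-2 + 0) + 0))*((4 - 15)*(-11 + 15)) = I*((4 - 15)*(-11 + 15)) = I*(-11*4) = I*(-44) = -44*I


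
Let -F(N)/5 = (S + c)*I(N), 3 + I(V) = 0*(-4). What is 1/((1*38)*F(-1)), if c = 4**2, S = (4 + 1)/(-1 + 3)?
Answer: 1/10545 ≈ 9.4832e-5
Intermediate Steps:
I(V) = -3 (I(V) = -3 + 0*(-4) = -3 + 0 = -3)
S = 5/2 ≈ 2.5000
c = 16
F(N) = 555/2 (F(N) = -5*(5/2 + 16)*(-3) = -185*(-3)/2 = -5*(-111/2) = 555/2)
1/((1*38)*F(-1)) = 1/((1*38)*(555/2)) = 1/(38*(555/2)) = 1/10545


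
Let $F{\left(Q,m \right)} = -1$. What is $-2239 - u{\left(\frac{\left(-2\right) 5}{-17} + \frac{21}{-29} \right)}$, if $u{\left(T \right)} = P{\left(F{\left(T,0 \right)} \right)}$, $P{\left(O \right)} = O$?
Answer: $-2238$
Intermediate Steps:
$u{\left(T \right)} = -1$
$-2239 - u{\left(\frac{\left(-2\right) 5}{-17} + \frac{21}{-29} \right)} = -2239 - -1 = -2239 + 1 = -2238$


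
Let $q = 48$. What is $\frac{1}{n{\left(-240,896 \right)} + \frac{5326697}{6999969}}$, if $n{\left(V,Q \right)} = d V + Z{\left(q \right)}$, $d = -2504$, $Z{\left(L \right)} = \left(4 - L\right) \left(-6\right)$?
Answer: $\frac{6999969}{4208554688753} \approx 1.6633 \cdot 10^{-6}$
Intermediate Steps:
$Z{\left(L \right)} = -24 + 6 L$
$n{\left(V,Q \right)} = 264 - 2504 V$ ($n{\left(V,Q \right)} = - 2504 V + \left(-24 + 6 \cdot 48\right) = - 2504 V + \left(-24 + 288\right) = - 2504 V + 264 = 264 - 2504 V$)
$\frac{1}{n{\left(-240,896 \right)} + \frac{5326697}{6999969}} = \frac{1}{\left(264 - -600960\right) + \frac{5326697}{6999969}} = \frac{1}{\left(264 + 600960\right) + 5326697 \cdot \frac{1}{6999969}} = \frac{1}{601224 + \frac{5326697}{6999969}} = \frac{1}{\frac{4208554688753}{6999969}} = \frac{6999969}{4208554688753}$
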